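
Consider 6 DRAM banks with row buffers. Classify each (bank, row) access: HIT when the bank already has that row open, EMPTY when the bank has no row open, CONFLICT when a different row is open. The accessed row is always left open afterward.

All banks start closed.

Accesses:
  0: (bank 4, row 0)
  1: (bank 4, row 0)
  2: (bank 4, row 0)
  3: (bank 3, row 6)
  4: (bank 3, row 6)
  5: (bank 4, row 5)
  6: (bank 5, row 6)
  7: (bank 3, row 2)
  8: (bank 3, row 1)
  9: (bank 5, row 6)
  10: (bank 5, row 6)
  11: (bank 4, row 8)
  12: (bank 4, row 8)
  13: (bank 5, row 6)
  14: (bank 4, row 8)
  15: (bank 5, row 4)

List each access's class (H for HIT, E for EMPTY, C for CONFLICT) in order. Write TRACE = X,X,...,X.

TRACE = E,H,H,E,H,C,E,C,C,H,H,C,H,H,H,C

#0 (4,0) E
#1 (4,0) H  (was 0)
#2 (4,0) H  (was 0)
#3 (3,6) E
#4 (3,6) H  (was 6)
#5 (4,5) C  (was 0)
#6 (5,6) E
#7 (3,2) C  (was 6)
#8 (3,1) C  (was 2)
#9 (5,6) H  (was 6)
#10 (5,6) H  (was 6)
#11 (4,8) C  (was 5)
#12 (4,8) H  (was 8)
#13 (5,6) H  (was 6)
#14 (4,8) H  (was 8)
#15 (5,4) C  (was 6)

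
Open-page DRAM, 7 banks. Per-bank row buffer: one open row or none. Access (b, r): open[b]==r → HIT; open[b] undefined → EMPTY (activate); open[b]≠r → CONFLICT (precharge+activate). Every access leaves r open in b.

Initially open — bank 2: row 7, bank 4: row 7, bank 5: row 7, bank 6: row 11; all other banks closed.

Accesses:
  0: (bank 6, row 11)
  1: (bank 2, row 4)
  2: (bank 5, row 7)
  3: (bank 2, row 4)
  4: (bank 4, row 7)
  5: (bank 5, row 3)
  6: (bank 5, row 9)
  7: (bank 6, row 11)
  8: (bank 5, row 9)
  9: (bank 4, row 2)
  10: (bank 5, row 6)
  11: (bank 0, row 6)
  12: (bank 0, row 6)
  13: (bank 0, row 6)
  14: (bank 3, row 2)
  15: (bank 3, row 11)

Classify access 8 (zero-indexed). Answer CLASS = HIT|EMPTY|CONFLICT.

CLASS = HIT

#0 (6,11) H  (was 11)
#1 (2,4) C  (was 7)
#2 (5,7) H  (was 7)
#3 (2,4) H  (was 4)
#4 (4,7) H  (was 7)
#5 (5,3) C  (was 7)
#6 (5,9) C  (was 3)
#7 (6,11) H  (was 11)
#8 (5,9) H  (was 9)
#9 (4,2) C  (was 7)
#10 (5,6) C  (was 9)
#11 (0,6) E
#12 (0,6) H  (was 6)
#13 (0,6) H  (was 6)
#14 (3,2) E
#15 (3,11) C  (was 2)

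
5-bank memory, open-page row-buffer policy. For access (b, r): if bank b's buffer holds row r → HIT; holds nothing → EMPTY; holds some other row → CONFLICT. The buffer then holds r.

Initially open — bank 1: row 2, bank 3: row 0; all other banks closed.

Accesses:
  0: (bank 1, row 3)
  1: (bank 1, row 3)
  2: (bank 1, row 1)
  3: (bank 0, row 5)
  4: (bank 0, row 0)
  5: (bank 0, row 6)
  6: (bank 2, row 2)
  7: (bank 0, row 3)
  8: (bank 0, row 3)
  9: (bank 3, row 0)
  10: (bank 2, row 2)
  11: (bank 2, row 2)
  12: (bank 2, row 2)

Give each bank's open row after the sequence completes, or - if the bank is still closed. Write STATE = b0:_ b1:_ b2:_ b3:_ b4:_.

STATE = b0:3 b1:1 b2:2 b3:0 b4:-

  [0] b1 r3: had r2 ⇒ C
  [1] b1 r3: had r3 ⇒ H
  [2] b1 r1: had r3 ⇒ C
  [3] b0 r5: no row ⇒ E
  [4] b0 r0: had r5 ⇒ C
  [5] b0 r6: had r0 ⇒ C
  [6] b2 r2: no row ⇒ E
  [7] b0 r3: had r6 ⇒ C
  [8] b0 r3: had r3 ⇒ H
  [9] b3 r0: had r0 ⇒ H
  [10] b2 r2: had r2 ⇒ H
  [11] b2 r2: had r2 ⇒ H
  [12] b2 r2: had r2 ⇒ H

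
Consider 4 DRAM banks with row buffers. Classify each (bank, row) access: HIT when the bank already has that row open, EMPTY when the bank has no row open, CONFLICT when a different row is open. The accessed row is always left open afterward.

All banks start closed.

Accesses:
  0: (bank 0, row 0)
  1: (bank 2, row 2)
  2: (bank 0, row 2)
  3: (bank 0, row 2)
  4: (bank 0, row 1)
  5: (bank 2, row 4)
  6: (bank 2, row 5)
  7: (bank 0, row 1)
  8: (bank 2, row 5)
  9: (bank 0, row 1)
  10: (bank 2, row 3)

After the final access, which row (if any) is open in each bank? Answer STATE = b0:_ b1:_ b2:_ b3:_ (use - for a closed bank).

  [0] b0 r0: no row ⇒ E
  [1] b2 r2: no row ⇒ E
  [2] b0 r2: had r0 ⇒ C
  [3] b0 r2: had r2 ⇒ H
  [4] b0 r1: had r2 ⇒ C
  [5] b2 r4: had r2 ⇒ C
  [6] b2 r5: had r4 ⇒ C
  [7] b0 r1: had r1 ⇒ H
  [8] b2 r5: had r5 ⇒ H
  [9] b0 r1: had r1 ⇒ H
  [10] b2 r3: had r5 ⇒ C

STATE = b0:1 b1:- b2:3 b3:-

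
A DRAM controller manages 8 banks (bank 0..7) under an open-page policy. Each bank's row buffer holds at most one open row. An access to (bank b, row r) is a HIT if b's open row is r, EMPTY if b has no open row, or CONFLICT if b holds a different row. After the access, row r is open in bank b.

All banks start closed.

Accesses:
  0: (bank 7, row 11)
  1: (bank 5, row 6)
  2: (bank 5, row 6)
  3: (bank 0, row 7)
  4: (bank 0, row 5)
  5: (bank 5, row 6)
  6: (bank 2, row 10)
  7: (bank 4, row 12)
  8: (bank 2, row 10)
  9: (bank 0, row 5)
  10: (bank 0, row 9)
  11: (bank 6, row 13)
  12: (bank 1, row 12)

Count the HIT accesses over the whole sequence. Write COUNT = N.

COUNT = 4

0: bank 7 row 11 — prev None → EMPTY
1: bank 5 row 6 — prev None → EMPTY
2: bank 5 row 6 — prev 6 → HIT
3: bank 0 row 7 — prev None → EMPTY
4: bank 0 row 5 — prev 7 → CONFLICT
5: bank 5 row 6 — prev 6 → HIT
6: bank 2 row 10 — prev None → EMPTY
7: bank 4 row 12 — prev None → EMPTY
8: bank 2 row 10 — prev 10 → HIT
9: bank 0 row 5 — prev 5 → HIT
10: bank 0 row 9 — prev 5 → CONFLICT
11: bank 6 row 13 — prev None → EMPTY
12: bank 1 row 12 — prev None → EMPTY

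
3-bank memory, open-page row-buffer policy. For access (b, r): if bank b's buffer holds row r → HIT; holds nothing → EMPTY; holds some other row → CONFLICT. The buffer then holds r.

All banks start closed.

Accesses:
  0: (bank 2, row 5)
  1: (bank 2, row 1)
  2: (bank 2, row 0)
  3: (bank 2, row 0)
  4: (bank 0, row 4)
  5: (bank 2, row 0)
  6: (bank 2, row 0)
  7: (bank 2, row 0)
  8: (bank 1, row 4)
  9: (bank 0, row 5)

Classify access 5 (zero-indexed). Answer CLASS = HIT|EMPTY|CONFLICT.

#0 (2,5) E
#1 (2,1) C  (was 5)
#2 (2,0) C  (was 1)
#3 (2,0) H  (was 0)
#4 (0,4) E
#5 (2,0) H  (was 0)
#6 (2,0) H  (was 0)
#7 (2,0) H  (was 0)
#8 (1,4) E
#9 (0,5) C  (was 4)

CLASS = HIT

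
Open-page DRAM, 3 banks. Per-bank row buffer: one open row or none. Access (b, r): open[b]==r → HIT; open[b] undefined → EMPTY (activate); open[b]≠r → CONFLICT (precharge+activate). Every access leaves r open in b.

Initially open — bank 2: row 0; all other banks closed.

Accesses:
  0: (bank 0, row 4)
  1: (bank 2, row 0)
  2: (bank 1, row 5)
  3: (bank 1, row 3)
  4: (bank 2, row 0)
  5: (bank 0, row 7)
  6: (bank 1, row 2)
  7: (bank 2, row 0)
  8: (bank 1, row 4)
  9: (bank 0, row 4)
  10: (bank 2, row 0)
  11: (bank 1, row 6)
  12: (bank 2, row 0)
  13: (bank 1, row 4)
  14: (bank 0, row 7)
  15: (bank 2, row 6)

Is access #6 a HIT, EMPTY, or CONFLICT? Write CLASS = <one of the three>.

  [0] b0 r4: no row ⇒ E
  [1] b2 r0: had r0 ⇒ H
  [2] b1 r5: no row ⇒ E
  [3] b1 r3: had r5 ⇒ C
  [4] b2 r0: had r0 ⇒ H
  [5] b0 r7: had r4 ⇒ C
  [6] b1 r2: had r3 ⇒ C
  [7] b2 r0: had r0 ⇒ H
  [8] b1 r4: had r2 ⇒ C
  [9] b0 r4: had r7 ⇒ C
  [10] b2 r0: had r0 ⇒ H
  [11] b1 r6: had r4 ⇒ C
  [12] b2 r0: had r0 ⇒ H
  [13] b1 r4: had r6 ⇒ C
  [14] b0 r7: had r4 ⇒ C
  [15] b2 r6: had r0 ⇒ C

CLASS = CONFLICT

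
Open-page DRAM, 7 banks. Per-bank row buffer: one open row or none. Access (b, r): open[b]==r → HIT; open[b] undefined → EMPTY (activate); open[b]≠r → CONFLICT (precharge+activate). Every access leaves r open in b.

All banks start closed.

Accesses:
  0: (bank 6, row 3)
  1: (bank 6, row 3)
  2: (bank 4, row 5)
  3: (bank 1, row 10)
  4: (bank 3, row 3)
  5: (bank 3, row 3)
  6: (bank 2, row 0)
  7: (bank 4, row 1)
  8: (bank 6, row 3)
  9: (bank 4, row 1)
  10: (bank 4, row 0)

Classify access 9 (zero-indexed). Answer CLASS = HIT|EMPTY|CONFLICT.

CLASS = HIT

  [0] b6 r3: no row ⇒ E
  [1] b6 r3: had r3 ⇒ H
  [2] b4 r5: no row ⇒ E
  [3] b1 r10: no row ⇒ E
  [4] b3 r3: no row ⇒ E
  [5] b3 r3: had r3 ⇒ H
  [6] b2 r0: no row ⇒ E
  [7] b4 r1: had r5 ⇒ C
  [8] b6 r3: had r3 ⇒ H
  [9] b4 r1: had r1 ⇒ H
  [10] b4 r0: had r1 ⇒ C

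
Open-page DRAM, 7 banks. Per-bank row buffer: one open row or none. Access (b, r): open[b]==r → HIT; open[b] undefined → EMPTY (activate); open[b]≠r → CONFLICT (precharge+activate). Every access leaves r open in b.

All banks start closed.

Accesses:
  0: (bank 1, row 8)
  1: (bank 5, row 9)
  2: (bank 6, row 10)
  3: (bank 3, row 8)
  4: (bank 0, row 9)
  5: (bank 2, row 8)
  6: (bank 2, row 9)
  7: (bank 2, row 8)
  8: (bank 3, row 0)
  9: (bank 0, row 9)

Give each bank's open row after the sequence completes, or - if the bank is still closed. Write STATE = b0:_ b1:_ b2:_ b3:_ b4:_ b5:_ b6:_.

STATE = b0:9 b1:8 b2:8 b3:0 b4:- b5:9 b6:10

0: bank 1 row 8 — prev None → EMPTY
1: bank 5 row 9 — prev None → EMPTY
2: bank 6 row 10 — prev None → EMPTY
3: bank 3 row 8 — prev None → EMPTY
4: bank 0 row 9 — prev None → EMPTY
5: bank 2 row 8 — prev None → EMPTY
6: bank 2 row 9 — prev 8 → CONFLICT
7: bank 2 row 8 — prev 9 → CONFLICT
8: bank 3 row 0 — prev 8 → CONFLICT
9: bank 0 row 9 — prev 9 → HIT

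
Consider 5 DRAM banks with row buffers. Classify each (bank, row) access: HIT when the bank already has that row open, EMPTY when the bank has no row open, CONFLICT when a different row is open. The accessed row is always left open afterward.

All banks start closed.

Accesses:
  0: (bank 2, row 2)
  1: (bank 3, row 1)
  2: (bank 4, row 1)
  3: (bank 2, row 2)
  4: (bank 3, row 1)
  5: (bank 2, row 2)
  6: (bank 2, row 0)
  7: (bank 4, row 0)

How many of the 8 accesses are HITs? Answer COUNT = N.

COUNT = 3

step 0: bank2 None->2 [EMPTY]
step 1: bank3 None->1 [EMPTY]
step 2: bank4 None->1 [EMPTY]
step 3: bank2 2->2 [HIT]
step 4: bank3 1->1 [HIT]
step 5: bank2 2->2 [HIT]
step 6: bank2 2->0 [CONFLICT]
step 7: bank4 1->0 [CONFLICT]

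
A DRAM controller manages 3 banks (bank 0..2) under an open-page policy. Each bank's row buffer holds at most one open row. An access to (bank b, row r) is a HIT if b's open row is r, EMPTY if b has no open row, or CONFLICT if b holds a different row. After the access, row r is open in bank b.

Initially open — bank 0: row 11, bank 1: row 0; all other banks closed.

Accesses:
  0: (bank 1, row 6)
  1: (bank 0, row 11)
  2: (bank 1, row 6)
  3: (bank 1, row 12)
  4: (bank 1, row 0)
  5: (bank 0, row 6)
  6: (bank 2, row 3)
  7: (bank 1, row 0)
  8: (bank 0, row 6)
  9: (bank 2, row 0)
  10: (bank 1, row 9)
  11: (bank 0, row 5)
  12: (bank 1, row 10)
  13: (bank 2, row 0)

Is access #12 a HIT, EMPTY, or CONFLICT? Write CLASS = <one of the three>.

CLASS = CONFLICT

step 0: bank1 0->6 [CONFLICT]
step 1: bank0 11->11 [HIT]
step 2: bank1 6->6 [HIT]
step 3: bank1 6->12 [CONFLICT]
step 4: bank1 12->0 [CONFLICT]
step 5: bank0 11->6 [CONFLICT]
step 6: bank2 None->3 [EMPTY]
step 7: bank1 0->0 [HIT]
step 8: bank0 6->6 [HIT]
step 9: bank2 3->0 [CONFLICT]
step 10: bank1 0->9 [CONFLICT]
step 11: bank0 6->5 [CONFLICT]
step 12: bank1 9->10 [CONFLICT]
step 13: bank2 0->0 [HIT]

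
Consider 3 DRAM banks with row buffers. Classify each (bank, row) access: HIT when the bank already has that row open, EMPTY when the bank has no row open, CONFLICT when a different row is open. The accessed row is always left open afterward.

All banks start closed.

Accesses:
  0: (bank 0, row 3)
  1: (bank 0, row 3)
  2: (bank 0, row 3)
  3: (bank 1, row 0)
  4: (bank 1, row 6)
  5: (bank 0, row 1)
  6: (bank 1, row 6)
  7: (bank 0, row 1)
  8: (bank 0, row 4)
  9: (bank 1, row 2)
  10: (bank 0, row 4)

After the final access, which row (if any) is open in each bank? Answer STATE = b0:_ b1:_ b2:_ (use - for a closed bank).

STATE = b0:4 b1:2 b2:-

step 0: bank0 None->3 [EMPTY]
step 1: bank0 3->3 [HIT]
step 2: bank0 3->3 [HIT]
step 3: bank1 None->0 [EMPTY]
step 4: bank1 0->6 [CONFLICT]
step 5: bank0 3->1 [CONFLICT]
step 6: bank1 6->6 [HIT]
step 7: bank0 1->1 [HIT]
step 8: bank0 1->4 [CONFLICT]
step 9: bank1 6->2 [CONFLICT]
step 10: bank0 4->4 [HIT]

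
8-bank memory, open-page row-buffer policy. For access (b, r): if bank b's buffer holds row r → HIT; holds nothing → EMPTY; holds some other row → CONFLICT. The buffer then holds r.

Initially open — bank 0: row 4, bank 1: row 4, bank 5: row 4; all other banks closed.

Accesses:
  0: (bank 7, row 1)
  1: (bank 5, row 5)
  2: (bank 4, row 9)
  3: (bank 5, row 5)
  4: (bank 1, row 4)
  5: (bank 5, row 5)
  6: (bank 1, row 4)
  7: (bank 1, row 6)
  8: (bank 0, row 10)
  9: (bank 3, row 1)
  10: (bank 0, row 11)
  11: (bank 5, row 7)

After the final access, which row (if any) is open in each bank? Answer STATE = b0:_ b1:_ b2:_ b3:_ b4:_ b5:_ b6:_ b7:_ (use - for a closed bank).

STATE = b0:11 b1:6 b2:- b3:1 b4:9 b5:7 b6:- b7:1

#0 (7,1) E
#1 (5,5) C  (was 4)
#2 (4,9) E
#3 (5,5) H  (was 5)
#4 (1,4) H  (was 4)
#5 (5,5) H  (was 5)
#6 (1,4) H  (was 4)
#7 (1,6) C  (was 4)
#8 (0,10) C  (was 4)
#9 (3,1) E
#10 (0,11) C  (was 10)
#11 (5,7) C  (was 5)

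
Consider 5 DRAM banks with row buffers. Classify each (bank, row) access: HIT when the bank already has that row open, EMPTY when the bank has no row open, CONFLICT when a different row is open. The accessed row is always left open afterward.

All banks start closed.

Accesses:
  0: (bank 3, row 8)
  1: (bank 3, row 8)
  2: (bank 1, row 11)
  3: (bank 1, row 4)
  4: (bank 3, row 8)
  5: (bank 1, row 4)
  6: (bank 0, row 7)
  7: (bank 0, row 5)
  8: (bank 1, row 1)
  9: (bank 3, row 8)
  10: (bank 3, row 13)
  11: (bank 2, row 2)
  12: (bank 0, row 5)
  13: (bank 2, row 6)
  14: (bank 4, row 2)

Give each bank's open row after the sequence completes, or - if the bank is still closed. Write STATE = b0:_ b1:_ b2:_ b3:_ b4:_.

#0 (3,8) E
#1 (3,8) H  (was 8)
#2 (1,11) E
#3 (1,4) C  (was 11)
#4 (3,8) H  (was 8)
#5 (1,4) H  (was 4)
#6 (0,7) E
#7 (0,5) C  (was 7)
#8 (1,1) C  (was 4)
#9 (3,8) H  (was 8)
#10 (3,13) C  (was 8)
#11 (2,2) E
#12 (0,5) H  (was 5)
#13 (2,6) C  (was 2)
#14 (4,2) E

STATE = b0:5 b1:1 b2:6 b3:13 b4:2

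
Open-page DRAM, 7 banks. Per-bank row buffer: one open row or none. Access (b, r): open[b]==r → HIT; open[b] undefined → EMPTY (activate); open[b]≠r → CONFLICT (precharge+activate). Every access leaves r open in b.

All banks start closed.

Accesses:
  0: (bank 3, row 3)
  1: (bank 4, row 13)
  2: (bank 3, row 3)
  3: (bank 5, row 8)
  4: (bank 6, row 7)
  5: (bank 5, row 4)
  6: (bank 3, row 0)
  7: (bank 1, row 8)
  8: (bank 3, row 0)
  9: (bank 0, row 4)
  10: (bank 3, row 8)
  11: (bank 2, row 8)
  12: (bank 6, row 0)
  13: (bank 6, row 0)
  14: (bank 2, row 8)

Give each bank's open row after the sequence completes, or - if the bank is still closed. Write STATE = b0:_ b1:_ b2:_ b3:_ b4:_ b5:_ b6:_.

STATE = b0:4 b1:8 b2:8 b3:8 b4:13 b5:4 b6:0

step 0: bank3 None->3 [EMPTY]
step 1: bank4 None->13 [EMPTY]
step 2: bank3 3->3 [HIT]
step 3: bank5 None->8 [EMPTY]
step 4: bank6 None->7 [EMPTY]
step 5: bank5 8->4 [CONFLICT]
step 6: bank3 3->0 [CONFLICT]
step 7: bank1 None->8 [EMPTY]
step 8: bank3 0->0 [HIT]
step 9: bank0 None->4 [EMPTY]
step 10: bank3 0->8 [CONFLICT]
step 11: bank2 None->8 [EMPTY]
step 12: bank6 7->0 [CONFLICT]
step 13: bank6 0->0 [HIT]
step 14: bank2 8->8 [HIT]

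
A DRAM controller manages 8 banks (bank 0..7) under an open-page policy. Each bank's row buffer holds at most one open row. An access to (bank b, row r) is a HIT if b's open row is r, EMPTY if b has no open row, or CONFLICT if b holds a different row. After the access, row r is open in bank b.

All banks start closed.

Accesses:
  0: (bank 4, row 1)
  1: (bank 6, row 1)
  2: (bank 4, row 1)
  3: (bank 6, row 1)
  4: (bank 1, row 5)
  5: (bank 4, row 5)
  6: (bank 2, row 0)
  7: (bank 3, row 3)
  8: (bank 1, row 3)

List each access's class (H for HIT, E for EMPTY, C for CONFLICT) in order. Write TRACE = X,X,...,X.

TRACE = E,E,H,H,E,C,E,E,C

0: bank 4 row 1 — prev None → EMPTY
1: bank 6 row 1 — prev None → EMPTY
2: bank 4 row 1 — prev 1 → HIT
3: bank 6 row 1 — prev 1 → HIT
4: bank 1 row 5 — prev None → EMPTY
5: bank 4 row 5 — prev 1 → CONFLICT
6: bank 2 row 0 — prev None → EMPTY
7: bank 3 row 3 — prev None → EMPTY
8: bank 1 row 3 — prev 5 → CONFLICT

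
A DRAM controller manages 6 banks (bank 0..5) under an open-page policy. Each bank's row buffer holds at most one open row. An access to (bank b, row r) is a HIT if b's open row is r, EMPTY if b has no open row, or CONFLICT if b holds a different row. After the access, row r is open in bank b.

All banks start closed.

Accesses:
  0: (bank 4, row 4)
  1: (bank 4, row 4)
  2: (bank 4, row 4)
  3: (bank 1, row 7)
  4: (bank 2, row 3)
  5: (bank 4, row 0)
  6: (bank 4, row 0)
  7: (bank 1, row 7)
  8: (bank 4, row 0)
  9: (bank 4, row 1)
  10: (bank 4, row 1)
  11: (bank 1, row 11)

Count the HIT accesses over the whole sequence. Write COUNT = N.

  [0] b4 r4: no row ⇒ E
  [1] b4 r4: had r4 ⇒ H
  [2] b4 r4: had r4 ⇒ H
  [3] b1 r7: no row ⇒ E
  [4] b2 r3: no row ⇒ E
  [5] b4 r0: had r4 ⇒ C
  [6] b4 r0: had r0 ⇒ H
  [7] b1 r7: had r7 ⇒ H
  [8] b4 r0: had r0 ⇒ H
  [9] b4 r1: had r0 ⇒ C
  [10] b4 r1: had r1 ⇒ H
  [11] b1 r11: had r7 ⇒ C

COUNT = 6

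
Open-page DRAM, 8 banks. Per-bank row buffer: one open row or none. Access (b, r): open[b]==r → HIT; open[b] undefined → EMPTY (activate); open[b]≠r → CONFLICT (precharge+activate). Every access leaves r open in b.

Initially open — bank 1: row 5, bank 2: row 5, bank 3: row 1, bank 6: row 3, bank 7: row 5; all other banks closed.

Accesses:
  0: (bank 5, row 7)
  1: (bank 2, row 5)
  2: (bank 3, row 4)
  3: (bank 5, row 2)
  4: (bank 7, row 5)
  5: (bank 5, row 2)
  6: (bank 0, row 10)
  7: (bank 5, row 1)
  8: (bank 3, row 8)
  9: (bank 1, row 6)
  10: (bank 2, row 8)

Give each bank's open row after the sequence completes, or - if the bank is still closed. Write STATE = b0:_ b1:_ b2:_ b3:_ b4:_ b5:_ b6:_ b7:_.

#0 (5,7) E
#1 (2,5) H  (was 5)
#2 (3,4) C  (was 1)
#3 (5,2) C  (was 7)
#4 (7,5) H  (was 5)
#5 (5,2) H  (was 2)
#6 (0,10) E
#7 (5,1) C  (was 2)
#8 (3,8) C  (was 4)
#9 (1,6) C  (was 5)
#10 (2,8) C  (was 5)

STATE = b0:10 b1:6 b2:8 b3:8 b4:- b5:1 b6:3 b7:5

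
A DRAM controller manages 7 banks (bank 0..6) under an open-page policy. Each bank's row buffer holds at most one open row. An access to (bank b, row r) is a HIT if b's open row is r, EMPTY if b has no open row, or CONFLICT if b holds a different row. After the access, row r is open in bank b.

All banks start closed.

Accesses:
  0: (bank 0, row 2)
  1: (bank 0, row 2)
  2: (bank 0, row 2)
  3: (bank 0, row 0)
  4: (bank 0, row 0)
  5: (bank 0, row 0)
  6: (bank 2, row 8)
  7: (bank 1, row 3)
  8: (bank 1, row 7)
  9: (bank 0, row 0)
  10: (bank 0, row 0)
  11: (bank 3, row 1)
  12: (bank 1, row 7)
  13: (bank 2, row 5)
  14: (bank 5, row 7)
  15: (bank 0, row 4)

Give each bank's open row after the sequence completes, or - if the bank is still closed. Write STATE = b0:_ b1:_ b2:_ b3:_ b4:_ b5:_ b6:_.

STATE = b0:4 b1:7 b2:5 b3:1 b4:- b5:7 b6:-

  [0] b0 r2: no row ⇒ E
  [1] b0 r2: had r2 ⇒ H
  [2] b0 r2: had r2 ⇒ H
  [3] b0 r0: had r2 ⇒ C
  [4] b0 r0: had r0 ⇒ H
  [5] b0 r0: had r0 ⇒ H
  [6] b2 r8: no row ⇒ E
  [7] b1 r3: no row ⇒ E
  [8] b1 r7: had r3 ⇒ C
  [9] b0 r0: had r0 ⇒ H
  [10] b0 r0: had r0 ⇒ H
  [11] b3 r1: no row ⇒ E
  [12] b1 r7: had r7 ⇒ H
  [13] b2 r5: had r8 ⇒ C
  [14] b5 r7: no row ⇒ E
  [15] b0 r4: had r0 ⇒ C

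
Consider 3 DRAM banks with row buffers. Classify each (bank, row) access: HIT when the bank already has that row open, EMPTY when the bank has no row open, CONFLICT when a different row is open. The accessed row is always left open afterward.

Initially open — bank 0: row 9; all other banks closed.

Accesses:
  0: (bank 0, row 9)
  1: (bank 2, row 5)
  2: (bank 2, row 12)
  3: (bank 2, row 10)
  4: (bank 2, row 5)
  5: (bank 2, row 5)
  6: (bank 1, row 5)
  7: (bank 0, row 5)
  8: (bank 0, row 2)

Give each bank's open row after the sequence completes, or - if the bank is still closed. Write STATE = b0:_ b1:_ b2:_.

  [0] b0 r9: had r9 ⇒ H
  [1] b2 r5: no row ⇒ E
  [2] b2 r12: had r5 ⇒ C
  [3] b2 r10: had r12 ⇒ C
  [4] b2 r5: had r10 ⇒ C
  [5] b2 r5: had r5 ⇒ H
  [6] b1 r5: no row ⇒ E
  [7] b0 r5: had r9 ⇒ C
  [8] b0 r2: had r5 ⇒ C

STATE = b0:2 b1:5 b2:5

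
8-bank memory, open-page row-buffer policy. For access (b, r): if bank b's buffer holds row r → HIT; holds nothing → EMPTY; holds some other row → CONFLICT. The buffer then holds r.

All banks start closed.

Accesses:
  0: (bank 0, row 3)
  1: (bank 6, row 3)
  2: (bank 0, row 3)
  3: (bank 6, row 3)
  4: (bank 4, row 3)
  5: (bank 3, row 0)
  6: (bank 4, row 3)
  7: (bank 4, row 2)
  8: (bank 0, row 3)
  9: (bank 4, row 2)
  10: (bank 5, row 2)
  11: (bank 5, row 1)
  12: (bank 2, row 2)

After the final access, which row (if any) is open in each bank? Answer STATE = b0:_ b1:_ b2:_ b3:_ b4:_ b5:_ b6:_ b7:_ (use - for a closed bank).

STATE = b0:3 b1:- b2:2 b3:0 b4:2 b5:1 b6:3 b7:-

#0 (0,3) E
#1 (6,3) E
#2 (0,3) H  (was 3)
#3 (6,3) H  (was 3)
#4 (4,3) E
#5 (3,0) E
#6 (4,3) H  (was 3)
#7 (4,2) C  (was 3)
#8 (0,3) H  (was 3)
#9 (4,2) H  (was 2)
#10 (5,2) E
#11 (5,1) C  (was 2)
#12 (2,2) E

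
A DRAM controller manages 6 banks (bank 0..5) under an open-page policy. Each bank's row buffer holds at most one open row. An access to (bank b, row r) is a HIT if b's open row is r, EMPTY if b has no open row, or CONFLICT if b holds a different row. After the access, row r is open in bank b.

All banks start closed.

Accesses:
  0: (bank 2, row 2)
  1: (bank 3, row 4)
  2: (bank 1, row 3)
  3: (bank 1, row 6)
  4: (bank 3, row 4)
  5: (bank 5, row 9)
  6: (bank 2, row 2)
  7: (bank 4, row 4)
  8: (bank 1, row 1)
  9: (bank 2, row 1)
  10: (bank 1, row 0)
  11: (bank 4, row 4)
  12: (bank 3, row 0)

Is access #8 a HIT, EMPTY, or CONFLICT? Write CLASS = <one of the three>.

CLASS = CONFLICT

#0 (2,2) E
#1 (3,4) E
#2 (1,3) E
#3 (1,6) C  (was 3)
#4 (3,4) H  (was 4)
#5 (5,9) E
#6 (2,2) H  (was 2)
#7 (4,4) E
#8 (1,1) C  (was 6)
#9 (2,1) C  (was 2)
#10 (1,0) C  (was 1)
#11 (4,4) H  (was 4)
#12 (3,0) C  (was 4)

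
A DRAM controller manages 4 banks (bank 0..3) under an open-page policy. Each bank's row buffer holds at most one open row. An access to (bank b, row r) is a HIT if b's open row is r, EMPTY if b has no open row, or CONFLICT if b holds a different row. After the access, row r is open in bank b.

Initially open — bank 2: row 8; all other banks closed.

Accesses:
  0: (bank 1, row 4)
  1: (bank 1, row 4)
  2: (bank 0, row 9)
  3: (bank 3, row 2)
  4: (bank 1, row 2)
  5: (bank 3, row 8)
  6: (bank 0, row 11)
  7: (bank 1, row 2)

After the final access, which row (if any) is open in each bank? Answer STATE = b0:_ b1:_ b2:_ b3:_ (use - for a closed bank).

STATE = b0:11 b1:2 b2:8 b3:8

  [0] b1 r4: no row ⇒ E
  [1] b1 r4: had r4 ⇒ H
  [2] b0 r9: no row ⇒ E
  [3] b3 r2: no row ⇒ E
  [4] b1 r2: had r4 ⇒ C
  [5] b3 r8: had r2 ⇒ C
  [6] b0 r11: had r9 ⇒ C
  [7] b1 r2: had r2 ⇒ H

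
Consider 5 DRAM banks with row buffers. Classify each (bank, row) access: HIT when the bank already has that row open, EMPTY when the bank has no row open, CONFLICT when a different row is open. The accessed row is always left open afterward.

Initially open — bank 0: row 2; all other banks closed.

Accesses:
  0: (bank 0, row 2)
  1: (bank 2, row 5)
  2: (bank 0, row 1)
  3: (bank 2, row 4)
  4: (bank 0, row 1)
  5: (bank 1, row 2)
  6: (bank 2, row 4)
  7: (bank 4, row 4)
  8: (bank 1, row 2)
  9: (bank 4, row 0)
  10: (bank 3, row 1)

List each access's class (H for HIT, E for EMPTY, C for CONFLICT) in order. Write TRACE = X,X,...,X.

TRACE = H,E,C,C,H,E,H,E,H,C,E

0: bank 0 row 2 — prev 2 → HIT
1: bank 2 row 5 — prev None → EMPTY
2: bank 0 row 1 — prev 2 → CONFLICT
3: bank 2 row 4 — prev 5 → CONFLICT
4: bank 0 row 1 — prev 1 → HIT
5: bank 1 row 2 — prev None → EMPTY
6: bank 2 row 4 — prev 4 → HIT
7: bank 4 row 4 — prev None → EMPTY
8: bank 1 row 2 — prev 2 → HIT
9: bank 4 row 0 — prev 4 → CONFLICT
10: bank 3 row 1 — prev None → EMPTY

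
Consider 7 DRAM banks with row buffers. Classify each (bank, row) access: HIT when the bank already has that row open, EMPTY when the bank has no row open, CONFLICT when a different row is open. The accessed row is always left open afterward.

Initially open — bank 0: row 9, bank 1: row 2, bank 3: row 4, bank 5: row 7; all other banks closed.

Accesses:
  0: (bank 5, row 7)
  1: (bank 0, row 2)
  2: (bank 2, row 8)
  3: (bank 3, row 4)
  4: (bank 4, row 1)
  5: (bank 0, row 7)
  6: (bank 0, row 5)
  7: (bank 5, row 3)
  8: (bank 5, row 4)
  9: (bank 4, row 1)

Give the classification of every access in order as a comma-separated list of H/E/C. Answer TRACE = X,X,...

TRACE = H,C,E,H,E,C,C,C,C,H

0: bank 5 row 7 — prev 7 → HIT
1: bank 0 row 2 — prev 9 → CONFLICT
2: bank 2 row 8 — prev None → EMPTY
3: bank 3 row 4 — prev 4 → HIT
4: bank 4 row 1 — prev None → EMPTY
5: bank 0 row 7 — prev 2 → CONFLICT
6: bank 0 row 5 — prev 7 → CONFLICT
7: bank 5 row 3 — prev 7 → CONFLICT
8: bank 5 row 4 — prev 3 → CONFLICT
9: bank 4 row 1 — prev 1 → HIT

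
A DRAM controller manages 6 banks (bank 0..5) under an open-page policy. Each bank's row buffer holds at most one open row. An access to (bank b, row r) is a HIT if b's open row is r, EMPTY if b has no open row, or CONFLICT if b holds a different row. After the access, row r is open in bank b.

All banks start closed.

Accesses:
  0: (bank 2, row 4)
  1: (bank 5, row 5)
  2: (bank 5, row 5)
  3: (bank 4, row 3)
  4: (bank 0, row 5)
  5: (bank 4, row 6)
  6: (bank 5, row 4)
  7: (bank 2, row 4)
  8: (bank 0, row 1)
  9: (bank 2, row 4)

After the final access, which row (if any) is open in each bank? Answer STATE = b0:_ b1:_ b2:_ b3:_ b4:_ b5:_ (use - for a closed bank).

STATE = b0:1 b1:- b2:4 b3:- b4:6 b5:4

0: bank 2 row 4 — prev None → EMPTY
1: bank 5 row 5 — prev None → EMPTY
2: bank 5 row 5 — prev 5 → HIT
3: bank 4 row 3 — prev None → EMPTY
4: bank 0 row 5 — prev None → EMPTY
5: bank 4 row 6 — prev 3 → CONFLICT
6: bank 5 row 4 — prev 5 → CONFLICT
7: bank 2 row 4 — prev 4 → HIT
8: bank 0 row 1 — prev 5 → CONFLICT
9: bank 2 row 4 — prev 4 → HIT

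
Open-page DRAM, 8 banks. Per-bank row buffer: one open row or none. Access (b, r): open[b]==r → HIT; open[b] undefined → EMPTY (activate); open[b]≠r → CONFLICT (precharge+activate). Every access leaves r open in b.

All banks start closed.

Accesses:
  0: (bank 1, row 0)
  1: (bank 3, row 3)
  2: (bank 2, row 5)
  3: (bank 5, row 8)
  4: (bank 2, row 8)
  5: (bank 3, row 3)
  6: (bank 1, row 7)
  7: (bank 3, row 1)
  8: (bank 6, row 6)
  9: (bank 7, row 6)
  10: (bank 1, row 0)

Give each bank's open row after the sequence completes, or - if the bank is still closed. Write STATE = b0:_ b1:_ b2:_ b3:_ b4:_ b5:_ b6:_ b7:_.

STATE = b0:- b1:0 b2:8 b3:1 b4:- b5:8 b6:6 b7:6

#0 (1,0) E
#1 (3,3) E
#2 (2,5) E
#3 (5,8) E
#4 (2,8) C  (was 5)
#5 (3,3) H  (was 3)
#6 (1,7) C  (was 0)
#7 (3,1) C  (was 3)
#8 (6,6) E
#9 (7,6) E
#10 (1,0) C  (was 7)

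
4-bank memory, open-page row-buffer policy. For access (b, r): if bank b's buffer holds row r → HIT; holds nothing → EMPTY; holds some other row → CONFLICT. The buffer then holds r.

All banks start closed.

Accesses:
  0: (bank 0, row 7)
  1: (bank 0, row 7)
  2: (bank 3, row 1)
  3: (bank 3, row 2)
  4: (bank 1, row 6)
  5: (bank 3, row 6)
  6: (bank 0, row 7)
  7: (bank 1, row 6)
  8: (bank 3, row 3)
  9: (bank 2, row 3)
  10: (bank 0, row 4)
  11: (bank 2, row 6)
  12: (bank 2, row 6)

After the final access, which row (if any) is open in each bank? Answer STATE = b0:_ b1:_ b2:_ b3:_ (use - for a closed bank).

STATE = b0:4 b1:6 b2:6 b3:3

  [0] b0 r7: no row ⇒ E
  [1] b0 r7: had r7 ⇒ H
  [2] b3 r1: no row ⇒ E
  [3] b3 r2: had r1 ⇒ C
  [4] b1 r6: no row ⇒ E
  [5] b3 r6: had r2 ⇒ C
  [6] b0 r7: had r7 ⇒ H
  [7] b1 r6: had r6 ⇒ H
  [8] b3 r3: had r6 ⇒ C
  [9] b2 r3: no row ⇒ E
  [10] b0 r4: had r7 ⇒ C
  [11] b2 r6: had r3 ⇒ C
  [12] b2 r6: had r6 ⇒ H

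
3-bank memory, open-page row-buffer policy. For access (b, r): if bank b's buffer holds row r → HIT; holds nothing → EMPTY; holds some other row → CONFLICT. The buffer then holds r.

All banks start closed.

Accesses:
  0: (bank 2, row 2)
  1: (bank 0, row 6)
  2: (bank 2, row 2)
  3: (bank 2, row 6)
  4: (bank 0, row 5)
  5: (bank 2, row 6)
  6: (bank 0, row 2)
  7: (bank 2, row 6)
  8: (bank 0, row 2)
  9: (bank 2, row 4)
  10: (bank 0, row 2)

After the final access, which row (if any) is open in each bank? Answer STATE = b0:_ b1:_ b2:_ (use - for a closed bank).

step 0: bank2 None->2 [EMPTY]
step 1: bank0 None->6 [EMPTY]
step 2: bank2 2->2 [HIT]
step 3: bank2 2->6 [CONFLICT]
step 4: bank0 6->5 [CONFLICT]
step 5: bank2 6->6 [HIT]
step 6: bank0 5->2 [CONFLICT]
step 7: bank2 6->6 [HIT]
step 8: bank0 2->2 [HIT]
step 9: bank2 6->4 [CONFLICT]
step 10: bank0 2->2 [HIT]

STATE = b0:2 b1:- b2:4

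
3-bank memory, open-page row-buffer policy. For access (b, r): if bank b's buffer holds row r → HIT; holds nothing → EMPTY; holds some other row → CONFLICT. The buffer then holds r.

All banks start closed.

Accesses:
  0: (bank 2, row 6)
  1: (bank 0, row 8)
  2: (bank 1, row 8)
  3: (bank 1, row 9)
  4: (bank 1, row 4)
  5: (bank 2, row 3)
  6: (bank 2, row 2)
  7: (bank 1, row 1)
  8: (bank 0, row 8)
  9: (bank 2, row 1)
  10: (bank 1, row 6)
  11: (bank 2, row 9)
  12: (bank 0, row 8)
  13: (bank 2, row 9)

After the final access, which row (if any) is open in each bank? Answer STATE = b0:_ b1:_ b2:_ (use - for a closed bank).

step 0: bank2 None->6 [EMPTY]
step 1: bank0 None->8 [EMPTY]
step 2: bank1 None->8 [EMPTY]
step 3: bank1 8->9 [CONFLICT]
step 4: bank1 9->4 [CONFLICT]
step 5: bank2 6->3 [CONFLICT]
step 6: bank2 3->2 [CONFLICT]
step 7: bank1 4->1 [CONFLICT]
step 8: bank0 8->8 [HIT]
step 9: bank2 2->1 [CONFLICT]
step 10: bank1 1->6 [CONFLICT]
step 11: bank2 1->9 [CONFLICT]
step 12: bank0 8->8 [HIT]
step 13: bank2 9->9 [HIT]

STATE = b0:8 b1:6 b2:9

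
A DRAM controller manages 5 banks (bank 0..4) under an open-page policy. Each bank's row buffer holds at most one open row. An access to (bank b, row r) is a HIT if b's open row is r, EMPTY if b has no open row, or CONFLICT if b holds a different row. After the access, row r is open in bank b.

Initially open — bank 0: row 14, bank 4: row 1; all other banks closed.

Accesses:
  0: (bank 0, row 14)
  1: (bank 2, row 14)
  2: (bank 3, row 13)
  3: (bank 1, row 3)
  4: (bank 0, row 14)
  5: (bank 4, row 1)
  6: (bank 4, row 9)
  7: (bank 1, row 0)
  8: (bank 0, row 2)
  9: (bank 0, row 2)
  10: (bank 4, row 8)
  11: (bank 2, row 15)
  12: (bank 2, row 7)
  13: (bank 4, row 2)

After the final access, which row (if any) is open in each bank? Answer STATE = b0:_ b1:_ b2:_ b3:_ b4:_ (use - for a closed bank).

STATE = b0:2 b1:0 b2:7 b3:13 b4:2

0: bank 0 row 14 — prev 14 → HIT
1: bank 2 row 14 — prev None → EMPTY
2: bank 3 row 13 — prev None → EMPTY
3: bank 1 row 3 — prev None → EMPTY
4: bank 0 row 14 — prev 14 → HIT
5: bank 4 row 1 — prev 1 → HIT
6: bank 4 row 9 — prev 1 → CONFLICT
7: bank 1 row 0 — prev 3 → CONFLICT
8: bank 0 row 2 — prev 14 → CONFLICT
9: bank 0 row 2 — prev 2 → HIT
10: bank 4 row 8 — prev 9 → CONFLICT
11: bank 2 row 15 — prev 14 → CONFLICT
12: bank 2 row 7 — prev 15 → CONFLICT
13: bank 4 row 2 — prev 8 → CONFLICT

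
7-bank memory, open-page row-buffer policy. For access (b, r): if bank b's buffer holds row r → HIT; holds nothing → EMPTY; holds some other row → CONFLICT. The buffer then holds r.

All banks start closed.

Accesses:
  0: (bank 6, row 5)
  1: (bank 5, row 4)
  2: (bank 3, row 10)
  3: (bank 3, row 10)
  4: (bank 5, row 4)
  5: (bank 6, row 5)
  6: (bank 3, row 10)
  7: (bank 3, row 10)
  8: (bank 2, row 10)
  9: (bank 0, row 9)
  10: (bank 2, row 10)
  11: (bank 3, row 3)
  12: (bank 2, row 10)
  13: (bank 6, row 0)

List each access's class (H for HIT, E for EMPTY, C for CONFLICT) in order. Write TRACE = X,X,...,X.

#0 (6,5) E
#1 (5,4) E
#2 (3,10) E
#3 (3,10) H  (was 10)
#4 (5,4) H  (was 4)
#5 (6,5) H  (was 5)
#6 (3,10) H  (was 10)
#7 (3,10) H  (was 10)
#8 (2,10) E
#9 (0,9) E
#10 (2,10) H  (was 10)
#11 (3,3) C  (was 10)
#12 (2,10) H  (was 10)
#13 (6,0) C  (was 5)

TRACE = E,E,E,H,H,H,H,H,E,E,H,C,H,C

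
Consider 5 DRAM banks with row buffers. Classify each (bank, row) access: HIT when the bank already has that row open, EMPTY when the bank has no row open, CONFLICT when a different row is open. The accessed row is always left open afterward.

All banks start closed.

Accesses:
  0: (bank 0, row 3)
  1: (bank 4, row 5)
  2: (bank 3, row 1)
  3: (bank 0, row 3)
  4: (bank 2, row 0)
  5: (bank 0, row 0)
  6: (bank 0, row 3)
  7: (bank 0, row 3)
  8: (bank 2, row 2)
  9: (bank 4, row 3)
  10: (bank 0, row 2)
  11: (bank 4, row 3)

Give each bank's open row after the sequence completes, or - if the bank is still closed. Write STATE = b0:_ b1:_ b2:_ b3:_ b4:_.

  [0] b0 r3: no row ⇒ E
  [1] b4 r5: no row ⇒ E
  [2] b3 r1: no row ⇒ E
  [3] b0 r3: had r3 ⇒ H
  [4] b2 r0: no row ⇒ E
  [5] b0 r0: had r3 ⇒ C
  [6] b0 r3: had r0 ⇒ C
  [7] b0 r3: had r3 ⇒ H
  [8] b2 r2: had r0 ⇒ C
  [9] b4 r3: had r5 ⇒ C
  [10] b0 r2: had r3 ⇒ C
  [11] b4 r3: had r3 ⇒ H

STATE = b0:2 b1:- b2:2 b3:1 b4:3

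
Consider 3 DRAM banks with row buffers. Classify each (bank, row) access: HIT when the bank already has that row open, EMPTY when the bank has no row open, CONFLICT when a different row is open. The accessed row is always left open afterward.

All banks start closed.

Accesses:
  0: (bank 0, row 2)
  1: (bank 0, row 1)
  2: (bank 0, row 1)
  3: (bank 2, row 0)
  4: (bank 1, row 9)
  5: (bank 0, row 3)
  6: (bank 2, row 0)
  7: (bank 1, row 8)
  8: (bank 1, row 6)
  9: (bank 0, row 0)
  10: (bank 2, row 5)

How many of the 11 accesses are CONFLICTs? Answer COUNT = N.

COUNT = 6

  [0] b0 r2: no row ⇒ E
  [1] b0 r1: had r2 ⇒ C
  [2] b0 r1: had r1 ⇒ H
  [3] b2 r0: no row ⇒ E
  [4] b1 r9: no row ⇒ E
  [5] b0 r3: had r1 ⇒ C
  [6] b2 r0: had r0 ⇒ H
  [7] b1 r8: had r9 ⇒ C
  [8] b1 r6: had r8 ⇒ C
  [9] b0 r0: had r3 ⇒ C
  [10] b2 r5: had r0 ⇒ C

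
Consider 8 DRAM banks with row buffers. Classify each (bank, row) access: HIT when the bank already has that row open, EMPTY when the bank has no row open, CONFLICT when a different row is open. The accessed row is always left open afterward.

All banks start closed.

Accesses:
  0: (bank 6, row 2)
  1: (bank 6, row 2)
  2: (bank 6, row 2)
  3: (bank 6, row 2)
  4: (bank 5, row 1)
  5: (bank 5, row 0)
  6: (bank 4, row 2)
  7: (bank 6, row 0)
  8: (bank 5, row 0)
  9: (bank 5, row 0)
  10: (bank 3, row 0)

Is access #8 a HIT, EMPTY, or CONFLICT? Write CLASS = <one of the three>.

step 0: bank6 None->2 [EMPTY]
step 1: bank6 2->2 [HIT]
step 2: bank6 2->2 [HIT]
step 3: bank6 2->2 [HIT]
step 4: bank5 None->1 [EMPTY]
step 5: bank5 1->0 [CONFLICT]
step 6: bank4 None->2 [EMPTY]
step 7: bank6 2->0 [CONFLICT]
step 8: bank5 0->0 [HIT]
step 9: bank5 0->0 [HIT]
step 10: bank3 None->0 [EMPTY]

CLASS = HIT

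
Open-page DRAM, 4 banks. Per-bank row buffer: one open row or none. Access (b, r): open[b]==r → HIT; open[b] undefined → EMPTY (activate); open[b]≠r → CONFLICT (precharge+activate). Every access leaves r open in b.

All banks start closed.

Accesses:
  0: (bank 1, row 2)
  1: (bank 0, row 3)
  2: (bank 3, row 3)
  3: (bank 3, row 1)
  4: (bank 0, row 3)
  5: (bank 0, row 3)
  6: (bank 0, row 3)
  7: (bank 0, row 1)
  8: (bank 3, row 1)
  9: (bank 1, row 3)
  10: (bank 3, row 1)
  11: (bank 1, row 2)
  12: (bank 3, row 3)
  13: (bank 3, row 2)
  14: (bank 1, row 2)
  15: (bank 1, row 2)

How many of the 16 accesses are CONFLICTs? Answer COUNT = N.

COUNT = 6

  [0] b1 r2: no row ⇒ E
  [1] b0 r3: no row ⇒ E
  [2] b3 r3: no row ⇒ E
  [3] b3 r1: had r3 ⇒ C
  [4] b0 r3: had r3 ⇒ H
  [5] b0 r3: had r3 ⇒ H
  [6] b0 r3: had r3 ⇒ H
  [7] b0 r1: had r3 ⇒ C
  [8] b3 r1: had r1 ⇒ H
  [9] b1 r3: had r2 ⇒ C
  [10] b3 r1: had r1 ⇒ H
  [11] b1 r2: had r3 ⇒ C
  [12] b3 r3: had r1 ⇒ C
  [13] b3 r2: had r3 ⇒ C
  [14] b1 r2: had r2 ⇒ H
  [15] b1 r2: had r2 ⇒ H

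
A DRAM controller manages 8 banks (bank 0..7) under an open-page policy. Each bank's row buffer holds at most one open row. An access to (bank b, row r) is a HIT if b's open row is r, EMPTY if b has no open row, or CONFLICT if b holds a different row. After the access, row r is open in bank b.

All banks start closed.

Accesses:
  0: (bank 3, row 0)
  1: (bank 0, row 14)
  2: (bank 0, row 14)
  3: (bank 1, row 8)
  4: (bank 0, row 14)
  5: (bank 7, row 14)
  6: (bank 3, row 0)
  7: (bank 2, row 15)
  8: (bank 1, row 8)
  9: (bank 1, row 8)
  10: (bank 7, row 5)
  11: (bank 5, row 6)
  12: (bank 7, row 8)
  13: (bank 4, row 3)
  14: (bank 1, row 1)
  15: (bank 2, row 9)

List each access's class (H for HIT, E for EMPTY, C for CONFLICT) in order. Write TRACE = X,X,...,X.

0: bank 3 row 0 — prev None → EMPTY
1: bank 0 row 14 — prev None → EMPTY
2: bank 0 row 14 — prev 14 → HIT
3: bank 1 row 8 — prev None → EMPTY
4: bank 0 row 14 — prev 14 → HIT
5: bank 7 row 14 — prev None → EMPTY
6: bank 3 row 0 — prev 0 → HIT
7: bank 2 row 15 — prev None → EMPTY
8: bank 1 row 8 — prev 8 → HIT
9: bank 1 row 8 — prev 8 → HIT
10: bank 7 row 5 — prev 14 → CONFLICT
11: bank 5 row 6 — prev None → EMPTY
12: bank 7 row 8 — prev 5 → CONFLICT
13: bank 4 row 3 — prev None → EMPTY
14: bank 1 row 1 — prev 8 → CONFLICT
15: bank 2 row 9 — prev 15 → CONFLICT

TRACE = E,E,H,E,H,E,H,E,H,H,C,E,C,E,C,C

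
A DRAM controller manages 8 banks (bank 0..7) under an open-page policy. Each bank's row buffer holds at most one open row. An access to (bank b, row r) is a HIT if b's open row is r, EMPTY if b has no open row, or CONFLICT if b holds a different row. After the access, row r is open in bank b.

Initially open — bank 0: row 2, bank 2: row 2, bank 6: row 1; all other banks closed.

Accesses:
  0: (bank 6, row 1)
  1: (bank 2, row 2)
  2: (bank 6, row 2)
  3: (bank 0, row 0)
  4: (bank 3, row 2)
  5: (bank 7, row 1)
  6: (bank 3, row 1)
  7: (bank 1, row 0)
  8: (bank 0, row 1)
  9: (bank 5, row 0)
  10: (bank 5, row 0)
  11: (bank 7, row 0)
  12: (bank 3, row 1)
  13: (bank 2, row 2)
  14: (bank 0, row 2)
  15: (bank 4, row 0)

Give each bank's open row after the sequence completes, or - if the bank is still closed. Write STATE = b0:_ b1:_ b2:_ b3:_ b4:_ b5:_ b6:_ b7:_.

STATE = b0:2 b1:0 b2:2 b3:1 b4:0 b5:0 b6:2 b7:0

  [0] b6 r1: had r1 ⇒ H
  [1] b2 r2: had r2 ⇒ H
  [2] b6 r2: had r1 ⇒ C
  [3] b0 r0: had r2 ⇒ C
  [4] b3 r2: no row ⇒ E
  [5] b7 r1: no row ⇒ E
  [6] b3 r1: had r2 ⇒ C
  [7] b1 r0: no row ⇒ E
  [8] b0 r1: had r0 ⇒ C
  [9] b5 r0: no row ⇒ E
  [10] b5 r0: had r0 ⇒ H
  [11] b7 r0: had r1 ⇒ C
  [12] b3 r1: had r1 ⇒ H
  [13] b2 r2: had r2 ⇒ H
  [14] b0 r2: had r1 ⇒ C
  [15] b4 r0: no row ⇒ E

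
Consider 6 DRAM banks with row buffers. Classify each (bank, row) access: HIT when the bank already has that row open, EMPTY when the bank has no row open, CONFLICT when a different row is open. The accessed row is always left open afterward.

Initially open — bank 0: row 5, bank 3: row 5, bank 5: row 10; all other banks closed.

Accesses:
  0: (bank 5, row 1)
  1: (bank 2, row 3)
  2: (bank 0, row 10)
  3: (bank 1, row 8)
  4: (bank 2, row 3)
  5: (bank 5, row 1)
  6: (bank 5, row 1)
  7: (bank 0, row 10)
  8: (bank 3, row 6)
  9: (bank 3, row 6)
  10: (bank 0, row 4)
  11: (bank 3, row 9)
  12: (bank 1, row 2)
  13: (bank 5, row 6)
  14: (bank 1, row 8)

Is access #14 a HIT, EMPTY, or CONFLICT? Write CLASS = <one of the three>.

#0 (5,1) C  (was 10)
#1 (2,3) E
#2 (0,10) C  (was 5)
#3 (1,8) E
#4 (2,3) H  (was 3)
#5 (5,1) H  (was 1)
#6 (5,1) H  (was 1)
#7 (0,10) H  (was 10)
#8 (3,6) C  (was 5)
#9 (3,6) H  (was 6)
#10 (0,4) C  (was 10)
#11 (3,9) C  (was 6)
#12 (1,2) C  (was 8)
#13 (5,6) C  (was 1)
#14 (1,8) C  (was 2)

CLASS = CONFLICT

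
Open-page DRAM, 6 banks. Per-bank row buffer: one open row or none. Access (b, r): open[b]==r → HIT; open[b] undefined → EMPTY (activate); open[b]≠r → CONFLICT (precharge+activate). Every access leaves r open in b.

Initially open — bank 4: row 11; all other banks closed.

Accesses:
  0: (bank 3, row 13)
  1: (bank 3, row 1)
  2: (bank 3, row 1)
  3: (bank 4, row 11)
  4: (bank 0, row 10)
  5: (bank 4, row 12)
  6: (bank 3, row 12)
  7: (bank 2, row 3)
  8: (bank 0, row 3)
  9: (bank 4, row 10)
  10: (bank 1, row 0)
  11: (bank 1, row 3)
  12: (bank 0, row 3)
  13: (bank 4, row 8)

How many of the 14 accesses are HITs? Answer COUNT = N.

COUNT = 3

#0 (3,13) E
#1 (3,1) C  (was 13)
#2 (3,1) H  (was 1)
#3 (4,11) H  (was 11)
#4 (0,10) E
#5 (4,12) C  (was 11)
#6 (3,12) C  (was 1)
#7 (2,3) E
#8 (0,3) C  (was 10)
#9 (4,10) C  (was 12)
#10 (1,0) E
#11 (1,3) C  (was 0)
#12 (0,3) H  (was 3)
#13 (4,8) C  (was 10)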